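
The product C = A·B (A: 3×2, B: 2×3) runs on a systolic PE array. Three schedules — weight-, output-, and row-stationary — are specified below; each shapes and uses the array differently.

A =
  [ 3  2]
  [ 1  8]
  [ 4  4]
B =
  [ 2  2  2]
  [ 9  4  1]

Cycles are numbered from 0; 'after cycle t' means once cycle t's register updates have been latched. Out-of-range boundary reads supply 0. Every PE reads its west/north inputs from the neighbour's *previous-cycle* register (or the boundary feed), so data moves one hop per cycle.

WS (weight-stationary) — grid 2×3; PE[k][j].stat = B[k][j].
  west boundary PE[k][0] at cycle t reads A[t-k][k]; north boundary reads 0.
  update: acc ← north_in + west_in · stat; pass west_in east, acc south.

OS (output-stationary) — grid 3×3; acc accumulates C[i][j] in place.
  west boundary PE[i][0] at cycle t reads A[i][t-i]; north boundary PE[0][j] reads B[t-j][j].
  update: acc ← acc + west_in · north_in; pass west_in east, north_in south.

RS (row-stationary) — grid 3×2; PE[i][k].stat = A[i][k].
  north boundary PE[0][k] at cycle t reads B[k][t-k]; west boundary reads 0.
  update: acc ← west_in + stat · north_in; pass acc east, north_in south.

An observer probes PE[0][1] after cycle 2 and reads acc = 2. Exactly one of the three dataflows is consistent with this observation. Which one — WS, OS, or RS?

dataflow = WS

Under WS (2×3), PE[0][1]:
  step 0 · PE0,1: acc=0; fwd→0 fwd↓0
  step 1 · PE0,1: acc=6; fwd→3 fwd↓6
  step 2 · PE0,1: acc=2; fwd→1 fwd↓2
Under OS (3×3), PE[0][1]:
  step 0 · PE0,1: acc=0; fwd→0 fwd↓0
  step 1 · PE0,1: acc=6; fwd→3 fwd↓2
  step 2 · PE0,1: acc=14; fwd→2 fwd↓4
Under RS (3×2), PE[0][1]:
  step 0 · PE0,1: acc=0; fwd→0 fwd↓0
  step 1 · PE0,1: acc=24; fwd→24 fwd↓9
  step 2 · PE0,1: acc=14; fwd→14 fwd↓4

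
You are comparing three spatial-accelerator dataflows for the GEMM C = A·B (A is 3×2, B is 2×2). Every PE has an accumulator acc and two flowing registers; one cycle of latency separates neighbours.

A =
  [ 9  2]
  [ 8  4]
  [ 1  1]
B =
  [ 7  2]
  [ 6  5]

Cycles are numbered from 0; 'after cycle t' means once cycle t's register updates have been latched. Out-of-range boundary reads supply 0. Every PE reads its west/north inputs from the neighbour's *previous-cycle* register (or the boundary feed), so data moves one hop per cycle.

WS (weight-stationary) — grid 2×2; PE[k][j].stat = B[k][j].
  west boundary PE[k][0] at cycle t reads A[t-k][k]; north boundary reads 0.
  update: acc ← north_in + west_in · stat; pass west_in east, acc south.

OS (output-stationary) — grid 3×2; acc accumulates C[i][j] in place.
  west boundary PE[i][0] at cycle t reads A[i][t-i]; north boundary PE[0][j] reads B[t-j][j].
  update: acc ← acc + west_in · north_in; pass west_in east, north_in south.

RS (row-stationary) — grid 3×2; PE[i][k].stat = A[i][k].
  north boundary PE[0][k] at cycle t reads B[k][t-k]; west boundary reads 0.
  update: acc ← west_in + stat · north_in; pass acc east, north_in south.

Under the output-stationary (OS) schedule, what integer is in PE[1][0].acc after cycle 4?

Tracing OS — 3×2 array, target PE[1][0]:
  t=0 PE[0][0]: acc=63 h=9 v=7
  t=0 PE[1][0]: acc=0 h=0 v=0
  t=1 PE[0][0]: acc=75 h=2 v=6
  t=1 PE[1][0]: acc=56 h=8 v=7
  t=2 PE[0][0]: acc=75 h=0 v=0
  t=2 PE[1][0]: acc=80 h=4 v=6
  t=3 PE[0][0]: acc=75 h=0 v=0
  t=3 PE[1][0]: acc=80 h=0 v=0
  t=4 PE[0][0]: acc=75 h=0 v=0
  t=4 PE[1][0]: acc=80 h=0 v=0

PE[1][0].acc = 80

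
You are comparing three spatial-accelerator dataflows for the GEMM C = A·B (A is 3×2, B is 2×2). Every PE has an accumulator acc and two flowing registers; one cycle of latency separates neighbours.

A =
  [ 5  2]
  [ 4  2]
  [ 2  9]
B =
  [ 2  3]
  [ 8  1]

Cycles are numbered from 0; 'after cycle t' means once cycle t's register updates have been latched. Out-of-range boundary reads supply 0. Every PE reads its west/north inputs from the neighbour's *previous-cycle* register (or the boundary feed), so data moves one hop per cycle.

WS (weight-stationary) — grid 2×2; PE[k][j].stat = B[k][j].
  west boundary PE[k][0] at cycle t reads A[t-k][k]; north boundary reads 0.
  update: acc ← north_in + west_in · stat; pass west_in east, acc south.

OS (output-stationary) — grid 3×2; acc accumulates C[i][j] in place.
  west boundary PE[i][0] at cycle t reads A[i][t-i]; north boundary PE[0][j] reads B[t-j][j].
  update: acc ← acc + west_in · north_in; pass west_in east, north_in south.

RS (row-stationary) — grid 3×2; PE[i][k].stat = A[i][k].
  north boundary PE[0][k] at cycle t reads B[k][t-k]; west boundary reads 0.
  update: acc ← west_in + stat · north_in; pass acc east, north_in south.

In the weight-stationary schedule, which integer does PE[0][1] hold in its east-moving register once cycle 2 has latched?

register = 4

Tracing WS — 2×2 array, target PE[0][1]:
  cycle 0: PE[0][0] → acc 10, east 5, south 10
  cycle 0: PE[0][1] → acc 0, east 0, south 0
  cycle 1: PE[0][0] → acc 8, east 4, south 8
  cycle 1: PE[0][1] → acc 15, east 5, south 15
  cycle 2: PE[0][0] → acc 4, east 2, south 4
  cycle 2: PE[0][1] → acc 12, east 4, south 12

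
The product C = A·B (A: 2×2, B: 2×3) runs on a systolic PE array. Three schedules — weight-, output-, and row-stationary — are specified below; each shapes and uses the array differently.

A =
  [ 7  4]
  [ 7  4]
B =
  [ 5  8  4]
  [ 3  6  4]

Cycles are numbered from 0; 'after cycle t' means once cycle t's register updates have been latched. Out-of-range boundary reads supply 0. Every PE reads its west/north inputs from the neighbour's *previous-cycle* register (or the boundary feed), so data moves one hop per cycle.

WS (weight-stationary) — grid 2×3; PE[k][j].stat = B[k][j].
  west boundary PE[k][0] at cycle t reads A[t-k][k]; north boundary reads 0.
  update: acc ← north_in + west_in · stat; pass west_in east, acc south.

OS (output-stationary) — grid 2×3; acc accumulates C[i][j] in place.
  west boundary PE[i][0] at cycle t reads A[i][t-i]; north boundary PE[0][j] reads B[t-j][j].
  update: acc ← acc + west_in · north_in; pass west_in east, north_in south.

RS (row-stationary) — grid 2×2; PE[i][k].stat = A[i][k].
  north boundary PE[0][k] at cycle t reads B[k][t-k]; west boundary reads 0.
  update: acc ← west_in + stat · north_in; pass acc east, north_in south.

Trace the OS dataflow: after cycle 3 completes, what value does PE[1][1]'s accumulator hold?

PE[1][1].acc = 80

OS 2×3: PE[1][1] cycle-by-cycle (with neighbour feeds):
  cycle 0: PE[0][1] → acc 0, east 0, south 0
  cycle 0: PE[1][0] → acc 0, east 0, south 0
  cycle 0: PE[1][1] → acc 0, east 0, south 0
  cycle 1: PE[0][1] → acc 56, east 7, south 8
  cycle 1: PE[1][0] → acc 35, east 7, south 5
  cycle 1: PE[1][1] → acc 0, east 0, south 0
  cycle 2: PE[0][1] → acc 80, east 4, south 6
  cycle 2: PE[1][0] → acc 47, east 4, south 3
  cycle 2: PE[1][1] → acc 56, east 7, south 8
  cycle 3: PE[0][1] → acc 80, east 0, south 0
  cycle 3: PE[1][0] → acc 47, east 0, south 0
  cycle 3: PE[1][1] → acc 80, east 4, south 6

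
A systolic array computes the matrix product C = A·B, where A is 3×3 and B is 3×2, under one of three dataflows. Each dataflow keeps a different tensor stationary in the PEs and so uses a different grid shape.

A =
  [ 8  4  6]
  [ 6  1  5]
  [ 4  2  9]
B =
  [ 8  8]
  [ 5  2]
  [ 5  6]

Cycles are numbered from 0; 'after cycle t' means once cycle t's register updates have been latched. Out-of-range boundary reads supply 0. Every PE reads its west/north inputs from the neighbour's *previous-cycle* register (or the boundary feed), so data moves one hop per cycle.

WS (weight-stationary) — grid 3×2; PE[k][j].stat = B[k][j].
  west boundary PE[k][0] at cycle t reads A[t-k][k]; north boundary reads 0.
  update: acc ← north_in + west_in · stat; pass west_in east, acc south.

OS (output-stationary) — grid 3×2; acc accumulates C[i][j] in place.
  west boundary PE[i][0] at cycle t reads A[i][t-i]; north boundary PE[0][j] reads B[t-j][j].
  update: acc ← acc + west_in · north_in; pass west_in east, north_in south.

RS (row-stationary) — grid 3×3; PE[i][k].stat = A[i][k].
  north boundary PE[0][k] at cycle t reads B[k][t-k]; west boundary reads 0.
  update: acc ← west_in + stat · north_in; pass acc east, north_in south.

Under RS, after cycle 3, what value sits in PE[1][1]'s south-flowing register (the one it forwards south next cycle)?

register = 2

RS 3×3: PE[1][1] cycle-by-cycle (with neighbour feeds):
  after 0 — PE[0][1] acc=0, pass-E 0, pass-S 0
  after 0 — PE[1][0] acc=0, pass-E 0, pass-S 0
  after 0 — PE[1][1] acc=0, pass-E 0, pass-S 0
  after 1 — PE[0][1] acc=84, pass-E 84, pass-S 5
  after 1 — PE[1][0] acc=48, pass-E 48, pass-S 8
  after 1 — PE[1][1] acc=0, pass-E 0, pass-S 0
  after 2 — PE[0][1] acc=72, pass-E 72, pass-S 2
  after 2 — PE[1][0] acc=48, pass-E 48, pass-S 8
  after 2 — PE[1][1] acc=53, pass-E 53, pass-S 5
  after 3 — PE[0][1] acc=0, pass-E 0, pass-S 0
  after 3 — PE[1][0] acc=0, pass-E 0, pass-S 0
  after 3 — PE[1][1] acc=50, pass-E 50, pass-S 2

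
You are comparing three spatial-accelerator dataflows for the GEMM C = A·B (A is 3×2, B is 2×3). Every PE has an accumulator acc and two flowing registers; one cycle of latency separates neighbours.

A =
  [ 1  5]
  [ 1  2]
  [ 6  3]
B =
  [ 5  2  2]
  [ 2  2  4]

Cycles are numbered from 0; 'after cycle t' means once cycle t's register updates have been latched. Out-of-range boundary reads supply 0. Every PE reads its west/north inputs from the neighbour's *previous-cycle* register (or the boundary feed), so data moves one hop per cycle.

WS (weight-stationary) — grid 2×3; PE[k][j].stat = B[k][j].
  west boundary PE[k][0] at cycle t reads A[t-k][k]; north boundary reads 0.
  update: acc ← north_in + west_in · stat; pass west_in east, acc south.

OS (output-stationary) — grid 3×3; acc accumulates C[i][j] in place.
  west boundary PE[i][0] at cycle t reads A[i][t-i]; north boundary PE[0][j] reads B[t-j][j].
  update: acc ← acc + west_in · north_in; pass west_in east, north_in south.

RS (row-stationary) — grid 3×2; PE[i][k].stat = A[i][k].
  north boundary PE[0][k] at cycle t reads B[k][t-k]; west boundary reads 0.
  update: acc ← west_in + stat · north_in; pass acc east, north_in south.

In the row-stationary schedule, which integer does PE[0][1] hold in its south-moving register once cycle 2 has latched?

register = 2

RS 3×2: PE[0][1] cycle-by-cycle (with neighbour feeds):
  after 0 — PE[0][0] acc=5, pass-E 5, pass-S 5
  after 0 — PE[0][1] acc=0, pass-E 0, pass-S 0
  after 1 — PE[0][0] acc=2, pass-E 2, pass-S 2
  after 1 — PE[0][1] acc=15, pass-E 15, pass-S 2
  after 2 — PE[0][0] acc=2, pass-E 2, pass-S 2
  after 2 — PE[0][1] acc=12, pass-E 12, pass-S 2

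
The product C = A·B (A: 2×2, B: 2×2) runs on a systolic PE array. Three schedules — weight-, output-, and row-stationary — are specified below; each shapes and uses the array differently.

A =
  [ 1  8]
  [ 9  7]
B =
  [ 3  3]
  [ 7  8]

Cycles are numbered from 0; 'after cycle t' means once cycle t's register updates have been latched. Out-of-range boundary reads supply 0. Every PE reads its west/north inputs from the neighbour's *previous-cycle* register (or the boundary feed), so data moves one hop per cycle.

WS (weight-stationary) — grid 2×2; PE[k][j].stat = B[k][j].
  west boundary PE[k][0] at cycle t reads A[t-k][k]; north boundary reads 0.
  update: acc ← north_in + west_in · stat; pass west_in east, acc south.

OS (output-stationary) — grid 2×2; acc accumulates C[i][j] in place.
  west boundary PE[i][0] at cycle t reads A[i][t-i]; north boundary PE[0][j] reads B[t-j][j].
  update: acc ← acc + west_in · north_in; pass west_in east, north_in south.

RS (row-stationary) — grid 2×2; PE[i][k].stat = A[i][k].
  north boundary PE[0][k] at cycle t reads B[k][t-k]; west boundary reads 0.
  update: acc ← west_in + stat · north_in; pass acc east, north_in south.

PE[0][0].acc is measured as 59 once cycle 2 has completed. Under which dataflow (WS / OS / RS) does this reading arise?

dataflow = OS

WS [2×2] PE[0][0] across cycles:
  after 0 — PE[0][0] acc=3, pass-E 1, pass-S 3
  after 1 — PE[0][0] acc=27, pass-E 9, pass-S 27
  after 2 — PE[0][0] acc=0, pass-E 0, pass-S 0
OS [2×2] PE[0][0] across cycles:
  after 0 — PE[0][0] acc=3, pass-E 1, pass-S 3
  after 1 — PE[0][0] acc=59, pass-E 8, pass-S 7
  after 2 — PE[0][0] acc=59, pass-E 0, pass-S 0
RS [2×2] PE[0][0] across cycles:
  after 0 — PE[0][0] acc=3, pass-E 3, pass-S 3
  after 1 — PE[0][0] acc=3, pass-E 3, pass-S 3
  after 2 — PE[0][0] acc=0, pass-E 0, pass-S 0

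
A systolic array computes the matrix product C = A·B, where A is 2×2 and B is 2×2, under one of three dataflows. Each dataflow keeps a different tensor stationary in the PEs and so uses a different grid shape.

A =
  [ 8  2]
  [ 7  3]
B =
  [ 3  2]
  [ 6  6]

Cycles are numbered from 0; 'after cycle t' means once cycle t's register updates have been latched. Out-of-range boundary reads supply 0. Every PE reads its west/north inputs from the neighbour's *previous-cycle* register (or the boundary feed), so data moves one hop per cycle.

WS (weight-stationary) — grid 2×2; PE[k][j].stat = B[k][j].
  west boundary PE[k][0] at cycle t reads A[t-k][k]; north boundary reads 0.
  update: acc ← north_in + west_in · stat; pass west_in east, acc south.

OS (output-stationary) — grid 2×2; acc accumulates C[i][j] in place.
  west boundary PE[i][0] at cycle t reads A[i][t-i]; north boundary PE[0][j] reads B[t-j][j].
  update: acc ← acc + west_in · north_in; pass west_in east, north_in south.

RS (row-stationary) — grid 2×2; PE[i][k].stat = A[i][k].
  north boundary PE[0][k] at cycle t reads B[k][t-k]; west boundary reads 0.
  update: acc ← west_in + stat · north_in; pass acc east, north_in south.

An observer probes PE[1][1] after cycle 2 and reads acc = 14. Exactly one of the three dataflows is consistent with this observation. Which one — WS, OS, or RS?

dataflow = OS

WS [2×2] PE[1][1] across cycles:
  t=0 PE[1][1]: acc=0 h=0 v=0
  t=1 PE[1][1]: acc=0 h=0 v=0
  t=2 PE[1][1]: acc=28 h=2 v=28
OS [2×2] PE[1][1] across cycles:
  t=0 PE[1][1]: acc=0 h=0 v=0
  t=1 PE[1][1]: acc=0 h=0 v=0
  t=2 PE[1][1]: acc=14 h=7 v=2
RS [2×2] PE[1][1] across cycles:
  t=0 PE[1][1]: acc=0 h=0 v=0
  t=1 PE[1][1]: acc=0 h=0 v=0
  t=2 PE[1][1]: acc=39 h=39 v=6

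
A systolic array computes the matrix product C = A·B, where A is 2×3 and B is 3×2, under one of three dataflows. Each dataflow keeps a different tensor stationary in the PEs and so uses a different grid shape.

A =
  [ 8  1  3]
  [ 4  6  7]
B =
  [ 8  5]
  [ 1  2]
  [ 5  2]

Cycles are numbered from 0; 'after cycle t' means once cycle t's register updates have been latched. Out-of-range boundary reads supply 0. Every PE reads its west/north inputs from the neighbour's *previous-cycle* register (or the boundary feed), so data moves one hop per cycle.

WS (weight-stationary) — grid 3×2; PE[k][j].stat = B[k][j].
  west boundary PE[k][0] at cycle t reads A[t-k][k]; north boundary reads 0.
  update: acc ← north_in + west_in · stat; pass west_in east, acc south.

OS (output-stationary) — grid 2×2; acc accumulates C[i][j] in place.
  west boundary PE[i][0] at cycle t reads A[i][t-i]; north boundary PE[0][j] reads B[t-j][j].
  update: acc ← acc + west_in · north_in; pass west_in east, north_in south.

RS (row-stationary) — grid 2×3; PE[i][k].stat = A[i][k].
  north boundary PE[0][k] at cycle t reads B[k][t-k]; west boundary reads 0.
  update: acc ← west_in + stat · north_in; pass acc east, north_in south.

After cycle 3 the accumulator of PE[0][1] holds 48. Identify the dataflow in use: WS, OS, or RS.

Under WS (3×2), PE[0][1]:
  step 0 · PE0,1: acc=0; fwd→0 fwd↓0
  step 1 · PE0,1: acc=40; fwd→8 fwd↓40
  step 2 · PE0,1: acc=20; fwd→4 fwd↓20
  step 3 · PE0,1: acc=0; fwd→0 fwd↓0
Under OS (2×2), PE[0][1]:
  step 0 · PE0,1: acc=0; fwd→0 fwd↓0
  step 1 · PE0,1: acc=40; fwd→8 fwd↓5
  step 2 · PE0,1: acc=42; fwd→1 fwd↓2
  step 3 · PE0,1: acc=48; fwd→3 fwd↓2
Under RS (2×3), PE[0][1]:
  step 0 · PE0,1: acc=0; fwd→0 fwd↓0
  step 1 · PE0,1: acc=65; fwd→65 fwd↓1
  step 2 · PE0,1: acc=42; fwd→42 fwd↓2
  step 3 · PE0,1: acc=0; fwd→0 fwd↓0

dataflow = OS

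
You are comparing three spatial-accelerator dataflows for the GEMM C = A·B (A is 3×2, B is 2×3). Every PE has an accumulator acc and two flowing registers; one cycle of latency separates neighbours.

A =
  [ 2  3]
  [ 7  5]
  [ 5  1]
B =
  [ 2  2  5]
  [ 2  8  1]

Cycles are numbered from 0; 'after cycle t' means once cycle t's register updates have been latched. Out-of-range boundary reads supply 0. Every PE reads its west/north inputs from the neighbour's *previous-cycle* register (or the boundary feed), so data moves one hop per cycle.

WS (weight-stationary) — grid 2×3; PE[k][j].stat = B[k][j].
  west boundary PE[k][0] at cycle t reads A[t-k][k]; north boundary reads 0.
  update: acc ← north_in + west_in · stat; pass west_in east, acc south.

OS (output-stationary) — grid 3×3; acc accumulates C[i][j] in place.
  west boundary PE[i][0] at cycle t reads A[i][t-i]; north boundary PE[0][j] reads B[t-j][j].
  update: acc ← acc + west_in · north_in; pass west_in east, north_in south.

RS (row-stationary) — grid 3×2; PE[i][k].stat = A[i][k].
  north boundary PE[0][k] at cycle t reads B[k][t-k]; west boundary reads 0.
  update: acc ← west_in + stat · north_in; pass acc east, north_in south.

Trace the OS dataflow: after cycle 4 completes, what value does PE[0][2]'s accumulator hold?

PE[0][2].acc = 13

OS (3×3). Following PE[0][2] plus its west/north inputs:
  @0  [0,1]  acc 0  |  →0  ↓0
  @0  [0,2]  acc 0  |  →0  ↓0
  @1  [0,1]  acc 4  |  →2  ↓2
  @1  [0,2]  acc 0  |  →0  ↓0
  @2  [0,1]  acc 28  |  →3  ↓8
  @2  [0,2]  acc 10  |  →2  ↓5
  @3  [0,1]  acc 28  |  →0  ↓0
  @3  [0,2]  acc 13  |  →3  ↓1
  @4  [0,1]  acc 28  |  →0  ↓0
  @4  [0,2]  acc 13  |  →0  ↓0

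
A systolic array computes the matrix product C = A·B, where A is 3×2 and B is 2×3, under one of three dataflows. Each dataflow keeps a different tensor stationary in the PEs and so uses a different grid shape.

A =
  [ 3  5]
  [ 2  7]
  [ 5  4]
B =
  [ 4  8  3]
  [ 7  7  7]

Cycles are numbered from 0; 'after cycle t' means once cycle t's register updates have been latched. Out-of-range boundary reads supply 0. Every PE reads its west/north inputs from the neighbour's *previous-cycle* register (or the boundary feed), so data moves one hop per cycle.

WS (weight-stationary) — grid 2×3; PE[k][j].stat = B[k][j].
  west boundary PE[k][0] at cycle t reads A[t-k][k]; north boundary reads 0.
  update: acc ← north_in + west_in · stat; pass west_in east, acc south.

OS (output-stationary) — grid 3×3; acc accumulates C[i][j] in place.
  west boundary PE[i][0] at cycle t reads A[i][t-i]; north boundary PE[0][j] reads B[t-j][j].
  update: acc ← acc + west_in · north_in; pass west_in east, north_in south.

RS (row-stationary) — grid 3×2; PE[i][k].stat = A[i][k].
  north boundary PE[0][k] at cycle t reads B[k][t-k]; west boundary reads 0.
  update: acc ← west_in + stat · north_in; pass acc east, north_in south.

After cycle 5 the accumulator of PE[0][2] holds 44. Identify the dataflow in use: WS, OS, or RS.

WS (2×3 grid), PE[0][2]:
  cycle 0: PE[0][2] → acc 0, east 0, south 0
  cycle 1: PE[0][2] → acc 0, east 0, south 0
  cycle 2: PE[0][2] → acc 9, east 3, south 9
  cycle 3: PE[0][2] → acc 6, east 2, south 6
  cycle 4: PE[0][2] → acc 15, east 5, south 15
  cycle 5: PE[0][2] → acc 0, east 0, south 0
OS (3×3 grid), PE[0][2]:
  cycle 0: PE[0][2] → acc 0, east 0, south 0
  cycle 1: PE[0][2] → acc 0, east 0, south 0
  cycle 2: PE[0][2] → acc 9, east 3, south 3
  cycle 3: PE[0][2] → acc 44, east 5, south 7
  cycle 4: PE[0][2] → acc 44, east 0, south 0
  cycle 5: PE[0][2] → acc 44, east 0, south 0
RS: PE[0][2] is outside its 3×2 grid.

dataflow = OS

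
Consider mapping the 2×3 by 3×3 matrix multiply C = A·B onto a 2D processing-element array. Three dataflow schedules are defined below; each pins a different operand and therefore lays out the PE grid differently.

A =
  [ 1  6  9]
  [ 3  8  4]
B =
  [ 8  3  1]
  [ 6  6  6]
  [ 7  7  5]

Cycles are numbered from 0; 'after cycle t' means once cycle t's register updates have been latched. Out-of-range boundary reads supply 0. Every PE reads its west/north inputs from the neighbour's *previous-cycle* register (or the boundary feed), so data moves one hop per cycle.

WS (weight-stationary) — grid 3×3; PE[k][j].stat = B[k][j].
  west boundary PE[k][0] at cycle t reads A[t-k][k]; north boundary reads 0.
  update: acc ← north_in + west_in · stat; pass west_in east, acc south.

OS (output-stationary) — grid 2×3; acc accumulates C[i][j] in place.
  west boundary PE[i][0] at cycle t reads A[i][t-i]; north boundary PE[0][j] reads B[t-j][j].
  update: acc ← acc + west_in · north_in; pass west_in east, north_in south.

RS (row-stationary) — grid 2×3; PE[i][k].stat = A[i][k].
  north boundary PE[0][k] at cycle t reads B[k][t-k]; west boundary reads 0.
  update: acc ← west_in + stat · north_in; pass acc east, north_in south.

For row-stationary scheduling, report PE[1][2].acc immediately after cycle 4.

PE[1][2].acc = 85

RS on a 2×3 grid — tracing PE[1][2] and its feeders:
  @0  [0,2]  acc 0  |  →0  ↓0
  @0  [1,1]  acc 0  |  →0  ↓0
  @0  [1,2]  acc 0  |  →0  ↓0
  @1  [0,2]  acc 0  |  →0  ↓0
  @1  [1,1]  acc 0  |  →0  ↓0
  @1  [1,2]  acc 0  |  →0  ↓0
  @2  [0,2]  acc 107  |  →107  ↓7
  @2  [1,1]  acc 72  |  →72  ↓6
  @2  [1,2]  acc 0  |  →0  ↓0
  @3  [0,2]  acc 102  |  →102  ↓7
  @3  [1,1]  acc 57  |  →57  ↓6
  @3  [1,2]  acc 100  |  →100  ↓7
  @4  [0,2]  acc 82  |  →82  ↓5
  @4  [1,1]  acc 51  |  →51  ↓6
  @4  [1,2]  acc 85  |  →85  ↓7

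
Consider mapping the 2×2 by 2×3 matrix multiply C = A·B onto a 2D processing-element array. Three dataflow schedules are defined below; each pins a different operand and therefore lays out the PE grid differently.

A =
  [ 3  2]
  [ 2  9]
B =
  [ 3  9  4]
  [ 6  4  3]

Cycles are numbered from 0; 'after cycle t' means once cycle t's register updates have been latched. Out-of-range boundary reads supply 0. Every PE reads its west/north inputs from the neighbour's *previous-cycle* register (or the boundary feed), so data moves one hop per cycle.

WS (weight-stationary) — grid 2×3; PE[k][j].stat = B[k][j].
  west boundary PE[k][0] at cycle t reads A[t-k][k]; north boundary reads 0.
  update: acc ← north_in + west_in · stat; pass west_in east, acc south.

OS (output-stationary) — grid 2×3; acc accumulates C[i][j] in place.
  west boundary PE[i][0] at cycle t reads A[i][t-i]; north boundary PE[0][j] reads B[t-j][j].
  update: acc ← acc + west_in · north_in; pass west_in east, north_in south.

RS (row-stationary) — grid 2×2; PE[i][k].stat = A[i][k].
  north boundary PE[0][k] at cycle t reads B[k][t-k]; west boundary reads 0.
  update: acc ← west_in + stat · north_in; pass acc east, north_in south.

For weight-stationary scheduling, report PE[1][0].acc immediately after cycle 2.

Tracing WS — 2×3 array, target PE[1][0]:
  after 0 — PE[0][0] acc=9, pass-E 3, pass-S 9
  after 0 — PE[1][0] acc=0, pass-E 0, pass-S 0
  after 1 — PE[0][0] acc=6, pass-E 2, pass-S 6
  after 1 — PE[1][0] acc=21, pass-E 2, pass-S 21
  after 2 — PE[0][0] acc=0, pass-E 0, pass-S 0
  after 2 — PE[1][0] acc=60, pass-E 9, pass-S 60

PE[1][0].acc = 60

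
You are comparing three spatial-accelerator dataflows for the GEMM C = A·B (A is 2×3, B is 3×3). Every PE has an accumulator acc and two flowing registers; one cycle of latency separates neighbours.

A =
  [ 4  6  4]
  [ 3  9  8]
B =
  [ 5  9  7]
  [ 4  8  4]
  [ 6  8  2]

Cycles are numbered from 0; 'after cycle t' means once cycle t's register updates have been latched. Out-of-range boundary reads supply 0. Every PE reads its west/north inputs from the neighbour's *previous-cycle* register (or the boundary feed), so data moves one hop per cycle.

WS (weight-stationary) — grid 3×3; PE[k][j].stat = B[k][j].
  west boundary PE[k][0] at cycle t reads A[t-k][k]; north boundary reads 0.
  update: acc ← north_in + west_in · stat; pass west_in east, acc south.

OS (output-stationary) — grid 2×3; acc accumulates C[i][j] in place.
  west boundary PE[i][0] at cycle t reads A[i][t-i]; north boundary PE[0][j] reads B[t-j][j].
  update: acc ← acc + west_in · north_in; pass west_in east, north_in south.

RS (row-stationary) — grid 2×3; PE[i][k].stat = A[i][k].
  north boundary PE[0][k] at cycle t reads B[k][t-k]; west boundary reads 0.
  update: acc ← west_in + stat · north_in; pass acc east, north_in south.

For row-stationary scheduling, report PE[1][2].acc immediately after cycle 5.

PE[1][2].acc = 73

RS 2×3: PE[1][2] cycle-by-cycle (with neighbour feeds):
  t=0 PE[0][2]: acc=0 h=0 v=0
  t=0 PE[1][1]: acc=0 h=0 v=0
  t=0 PE[1][2]: acc=0 h=0 v=0
  t=1 PE[0][2]: acc=0 h=0 v=0
  t=1 PE[1][1]: acc=0 h=0 v=0
  t=1 PE[1][2]: acc=0 h=0 v=0
  t=2 PE[0][2]: acc=68 h=68 v=6
  t=2 PE[1][1]: acc=51 h=51 v=4
  t=2 PE[1][2]: acc=0 h=0 v=0
  t=3 PE[0][2]: acc=116 h=116 v=8
  t=3 PE[1][1]: acc=99 h=99 v=8
  t=3 PE[1][2]: acc=99 h=99 v=6
  t=4 PE[0][2]: acc=60 h=60 v=2
  t=4 PE[1][1]: acc=57 h=57 v=4
  t=4 PE[1][2]: acc=163 h=163 v=8
  t=5 PE[0][2]: acc=0 h=0 v=0
  t=5 PE[1][1]: acc=0 h=0 v=0
  t=5 PE[1][2]: acc=73 h=73 v=2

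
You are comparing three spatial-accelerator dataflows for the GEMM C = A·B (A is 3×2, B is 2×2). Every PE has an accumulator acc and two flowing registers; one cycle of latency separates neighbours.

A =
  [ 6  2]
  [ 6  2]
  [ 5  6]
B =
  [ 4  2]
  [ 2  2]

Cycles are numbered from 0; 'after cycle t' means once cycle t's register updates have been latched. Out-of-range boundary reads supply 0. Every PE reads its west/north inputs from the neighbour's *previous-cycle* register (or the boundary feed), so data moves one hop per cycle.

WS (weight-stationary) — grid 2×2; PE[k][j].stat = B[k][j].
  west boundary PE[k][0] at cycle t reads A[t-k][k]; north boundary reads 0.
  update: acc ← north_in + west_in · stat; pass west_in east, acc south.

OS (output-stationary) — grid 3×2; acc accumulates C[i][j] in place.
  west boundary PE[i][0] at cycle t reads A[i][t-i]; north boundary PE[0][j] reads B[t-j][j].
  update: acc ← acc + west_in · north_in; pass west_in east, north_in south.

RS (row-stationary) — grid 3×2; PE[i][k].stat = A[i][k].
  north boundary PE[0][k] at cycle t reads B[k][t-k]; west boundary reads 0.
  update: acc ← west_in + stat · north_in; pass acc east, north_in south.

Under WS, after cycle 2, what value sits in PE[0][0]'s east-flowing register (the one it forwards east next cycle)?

register = 5

WS 2×2: PE[0][0] cycle-by-cycle (with neighbour feeds):
  [0] (0,0) acc=24 (h:6 v:24)
  [1] (0,0) acc=24 (h:6 v:24)
  [2] (0,0) acc=20 (h:5 v:20)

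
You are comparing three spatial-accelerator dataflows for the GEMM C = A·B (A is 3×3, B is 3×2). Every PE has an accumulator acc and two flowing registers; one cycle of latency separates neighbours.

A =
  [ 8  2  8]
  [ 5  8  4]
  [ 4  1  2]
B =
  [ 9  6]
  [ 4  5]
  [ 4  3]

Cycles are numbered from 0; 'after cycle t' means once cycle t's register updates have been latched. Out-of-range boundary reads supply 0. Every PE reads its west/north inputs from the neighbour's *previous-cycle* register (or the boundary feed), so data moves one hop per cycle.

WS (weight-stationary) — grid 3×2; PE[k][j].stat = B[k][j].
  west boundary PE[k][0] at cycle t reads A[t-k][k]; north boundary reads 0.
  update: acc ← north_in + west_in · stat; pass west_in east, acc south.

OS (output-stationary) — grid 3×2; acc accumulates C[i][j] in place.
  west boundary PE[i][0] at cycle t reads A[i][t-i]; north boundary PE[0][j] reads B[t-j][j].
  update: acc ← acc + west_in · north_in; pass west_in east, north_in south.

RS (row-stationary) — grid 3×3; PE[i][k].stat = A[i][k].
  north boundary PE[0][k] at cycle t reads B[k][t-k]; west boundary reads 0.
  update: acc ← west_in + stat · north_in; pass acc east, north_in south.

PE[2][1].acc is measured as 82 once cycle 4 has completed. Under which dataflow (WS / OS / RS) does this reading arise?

WS [3×2] PE[2][1] across cycles:
  [0] (2,1) acc=0 (h:0 v:0)
  [1] (2,1) acc=0 (h:0 v:0)
  [2] (2,1) acc=0 (h:0 v:0)
  [3] (2,1) acc=82 (h:8 v:82)
  [4] (2,1) acc=82 (h:4 v:82)
OS [3×2] PE[2][1] across cycles:
  [0] (2,1) acc=0 (h:0 v:0)
  [1] (2,1) acc=0 (h:0 v:0)
  [2] (2,1) acc=0 (h:0 v:0)
  [3] (2,1) acc=24 (h:4 v:6)
  [4] (2,1) acc=29 (h:1 v:5)
RS [3×3] PE[2][1] across cycles:
  [0] (2,1) acc=0 (h:0 v:0)
  [1] (2,1) acc=0 (h:0 v:0)
  [2] (2,1) acc=0 (h:0 v:0)
  [3] (2,1) acc=40 (h:40 v:4)
  [4] (2,1) acc=29 (h:29 v:5)

dataflow = WS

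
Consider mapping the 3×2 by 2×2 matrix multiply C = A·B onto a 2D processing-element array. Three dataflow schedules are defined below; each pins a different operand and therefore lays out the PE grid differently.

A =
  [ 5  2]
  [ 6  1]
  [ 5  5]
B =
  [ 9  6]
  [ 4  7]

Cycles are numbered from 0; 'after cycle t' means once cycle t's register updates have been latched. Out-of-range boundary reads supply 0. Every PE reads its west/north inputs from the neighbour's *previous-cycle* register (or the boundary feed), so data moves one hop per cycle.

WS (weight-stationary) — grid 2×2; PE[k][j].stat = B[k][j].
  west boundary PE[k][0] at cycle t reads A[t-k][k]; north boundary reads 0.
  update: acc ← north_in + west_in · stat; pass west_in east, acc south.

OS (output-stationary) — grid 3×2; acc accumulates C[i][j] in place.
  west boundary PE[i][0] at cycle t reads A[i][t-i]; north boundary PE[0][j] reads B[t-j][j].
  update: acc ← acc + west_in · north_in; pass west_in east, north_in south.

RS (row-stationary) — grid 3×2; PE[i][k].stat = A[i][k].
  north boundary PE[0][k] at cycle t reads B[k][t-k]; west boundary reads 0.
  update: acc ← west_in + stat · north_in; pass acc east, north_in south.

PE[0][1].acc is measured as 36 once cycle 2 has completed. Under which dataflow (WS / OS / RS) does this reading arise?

Under WS (2×2), PE[0][1]:
  cycle 0: PE[0][1] → acc 0, east 0, south 0
  cycle 1: PE[0][1] → acc 30, east 5, south 30
  cycle 2: PE[0][1] → acc 36, east 6, south 36
Under OS (3×2), PE[0][1]:
  cycle 0: PE[0][1] → acc 0, east 0, south 0
  cycle 1: PE[0][1] → acc 30, east 5, south 6
  cycle 2: PE[0][1] → acc 44, east 2, south 7
Under RS (3×2), PE[0][1]:
  cycle 0: PE[0][1] → acc 0, east 0, south 0
  cycle 1: PE[0][1] → acc 53, east 53, south 4
  cycle 2: PE[0][1] → acc 44, east 44, south 7

dataflow = WS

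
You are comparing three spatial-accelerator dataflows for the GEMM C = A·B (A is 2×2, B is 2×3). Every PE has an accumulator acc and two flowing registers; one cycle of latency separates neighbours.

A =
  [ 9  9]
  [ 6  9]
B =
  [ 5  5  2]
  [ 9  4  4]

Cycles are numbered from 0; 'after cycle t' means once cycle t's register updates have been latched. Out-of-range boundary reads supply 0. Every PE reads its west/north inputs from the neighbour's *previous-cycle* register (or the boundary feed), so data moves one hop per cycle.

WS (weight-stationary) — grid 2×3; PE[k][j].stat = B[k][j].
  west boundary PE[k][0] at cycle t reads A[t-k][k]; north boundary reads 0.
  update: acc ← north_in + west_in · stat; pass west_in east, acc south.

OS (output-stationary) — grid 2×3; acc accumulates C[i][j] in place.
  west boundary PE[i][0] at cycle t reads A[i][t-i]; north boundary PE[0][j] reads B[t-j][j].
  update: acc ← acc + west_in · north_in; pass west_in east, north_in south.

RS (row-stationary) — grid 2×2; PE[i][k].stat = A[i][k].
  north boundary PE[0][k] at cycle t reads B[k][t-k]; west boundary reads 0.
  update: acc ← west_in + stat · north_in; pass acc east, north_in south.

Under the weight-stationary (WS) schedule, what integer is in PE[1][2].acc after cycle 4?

PE[1][2].acc = 48

WS on a 2×3 grid — tracing PE[1][2] and its feeders:
  0: (0,2).acc=0  regs=<0,0>
  0: (1,1).acc=0  regs=<0,0>
  0: (1,2).acc=0  regs=<0,0>
  1: (0,2).acc=0  regs=<0,0>
  1: (1,1).acc=0  regs=<0,0>
  1: (1,2).acc=0  regs=<0,0>
  2: (0,2).acc=18  regs=<9,18>
  2: (1,1).acc=81  regs=<9,81>
  2: (1,2).acc=0  regs=<0,0>
  3: (0,2).acc=12  regs=<6,12>
  3: (1,1).acc=66  regs=<9,66>
  3: (1,2).acc=54  regs=<9,54>
  4: (0,2).acc=0  regs=<0,0>
  4: (1,1).acc=0  regs=<0,0>
  4: (1,2).acc=48  regs=<9,48>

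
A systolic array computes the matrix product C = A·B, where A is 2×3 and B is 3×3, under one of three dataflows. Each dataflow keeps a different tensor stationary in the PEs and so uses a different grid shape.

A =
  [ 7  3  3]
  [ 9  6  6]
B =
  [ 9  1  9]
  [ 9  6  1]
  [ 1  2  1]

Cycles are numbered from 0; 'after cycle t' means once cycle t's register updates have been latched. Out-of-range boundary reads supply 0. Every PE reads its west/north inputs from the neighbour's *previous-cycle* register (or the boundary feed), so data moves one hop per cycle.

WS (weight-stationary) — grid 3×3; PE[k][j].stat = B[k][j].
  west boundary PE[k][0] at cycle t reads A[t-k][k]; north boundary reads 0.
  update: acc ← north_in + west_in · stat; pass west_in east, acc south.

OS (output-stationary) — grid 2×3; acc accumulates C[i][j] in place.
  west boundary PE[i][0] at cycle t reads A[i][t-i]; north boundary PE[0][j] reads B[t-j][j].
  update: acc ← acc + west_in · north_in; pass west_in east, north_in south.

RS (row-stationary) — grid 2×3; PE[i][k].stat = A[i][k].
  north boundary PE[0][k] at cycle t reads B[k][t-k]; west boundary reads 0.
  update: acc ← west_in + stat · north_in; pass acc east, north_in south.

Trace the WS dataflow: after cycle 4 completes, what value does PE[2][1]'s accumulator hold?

PE[2][1].acc = 57

WS (3×3). Following PE[2][1] plus its west/north inputs:
  @0  [1,1]  acc 0  |  →0  ↓0
  @0  [2,0]  acc 0  |  →0  ↓0
  @0  [2,1]  acc 0  |  →0  ↓0
  @1  [1,1]  acc 0  |  →0  ↓0
  @1  [2,0]  acc 0  |  →0  ↓0
  @1  [2,1]  acc 0  |  →0  ↓0
  @2  [1,1]  acc 25  |  →3  ↓25
  @2  [2,0]  acc 93  |  →3  ↓93
  @2  [2,1]  acc 0  |  →0  ↓0
  @3  [1,1]  acc 45  |  →6  ↓45
  @3  [2,0]  acc 141  |  →6  ↓141
  @3  [2,1]  acc 31  |  →3  ↓31
  @4  [1,1]  acc 0  |  →0  ↓0
  @4  [2,0]  acc 0  |  →0  ↓0
  @4  [2,1]  acc 57  |  →6  ↓57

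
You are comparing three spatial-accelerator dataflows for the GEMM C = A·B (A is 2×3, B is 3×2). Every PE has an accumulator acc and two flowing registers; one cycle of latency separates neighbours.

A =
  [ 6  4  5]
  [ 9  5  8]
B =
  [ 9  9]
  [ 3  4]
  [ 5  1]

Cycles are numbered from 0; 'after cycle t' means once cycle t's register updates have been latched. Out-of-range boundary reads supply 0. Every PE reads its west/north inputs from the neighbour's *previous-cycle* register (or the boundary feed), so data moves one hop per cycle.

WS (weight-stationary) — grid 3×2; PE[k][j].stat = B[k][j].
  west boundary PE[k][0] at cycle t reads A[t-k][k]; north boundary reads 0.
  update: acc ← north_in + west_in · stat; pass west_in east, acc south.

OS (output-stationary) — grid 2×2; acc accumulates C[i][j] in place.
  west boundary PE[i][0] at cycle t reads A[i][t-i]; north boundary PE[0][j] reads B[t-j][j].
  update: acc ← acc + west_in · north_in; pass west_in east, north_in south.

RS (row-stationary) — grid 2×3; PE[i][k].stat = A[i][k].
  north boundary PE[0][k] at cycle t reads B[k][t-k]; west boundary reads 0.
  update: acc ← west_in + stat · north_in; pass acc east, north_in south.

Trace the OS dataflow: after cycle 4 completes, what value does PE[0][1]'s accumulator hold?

OS on a 2×2 grid — tracing PE[0][1] and its feeders:
  cycle 0: PE[0][0] → acc 54, east 6, south 9
  cycle 0: PE[0][1] → acc 0, east 0, south 0
  cycle 1: PE[0][0] → acc 66, east 4, south 3
  cycle 1: PE[0][1] → acc 54, east 6, south 9
  cycle 2: PE[0][0] → acc 91, east 5, south 5
  cycle 2: PE[0][1] → acc 70, east 4, south 4
  cycle 3: PE[0][0] → acc 91, east 0, south 0
  cycle 3: PE[0][1] → acc 75, east 5, south 1
  cycle 4: PE[0][0] → acc 91, east 0, south 0
  cycle 4: PE[0][1] → acc 75, east 0, south 0

PE[0][1].acc = 75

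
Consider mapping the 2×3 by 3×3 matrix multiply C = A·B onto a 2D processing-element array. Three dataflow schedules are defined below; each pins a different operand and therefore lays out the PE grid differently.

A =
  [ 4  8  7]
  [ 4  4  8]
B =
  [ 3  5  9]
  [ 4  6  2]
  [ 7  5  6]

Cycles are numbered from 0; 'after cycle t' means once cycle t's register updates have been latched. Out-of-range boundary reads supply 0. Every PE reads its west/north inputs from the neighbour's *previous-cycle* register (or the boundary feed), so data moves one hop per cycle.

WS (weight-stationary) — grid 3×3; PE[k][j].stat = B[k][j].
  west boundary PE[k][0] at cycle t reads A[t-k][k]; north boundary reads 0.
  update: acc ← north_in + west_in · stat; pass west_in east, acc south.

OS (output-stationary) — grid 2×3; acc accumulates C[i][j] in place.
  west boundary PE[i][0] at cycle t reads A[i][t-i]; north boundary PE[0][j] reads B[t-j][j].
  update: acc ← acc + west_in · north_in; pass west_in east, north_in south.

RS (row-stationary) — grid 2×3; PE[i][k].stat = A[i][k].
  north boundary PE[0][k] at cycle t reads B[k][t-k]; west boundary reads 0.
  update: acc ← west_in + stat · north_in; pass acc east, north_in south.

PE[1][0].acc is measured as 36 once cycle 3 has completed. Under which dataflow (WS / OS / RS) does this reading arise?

WS (3×3 grid), PE[1][0]:
  0: (1,0).acc=0  regs=<0,0>
  1: (1,0).acc=44  regs=<8,44>
  2: (1,0).acc=28  regs=<4,28>
  3: (1,0).acc=0  regs=<0,0>
OS (2×3 grid), PE[1][0]:
  0: (1,0).acc=0  regs=<0,0>
  1: (1,0).acc=12  regs=<4,3>
  2: (1,0).acc=28  regs=<4,4>
  3: (1,0).acc=84  regs=<8,7>
RS (2×3 grid), PE[1][0]:
  0: (1,0).acc=0  regs=<0,0>
  1: (1,0).acc=12  regs=<12,3>
  2: (1,0).acc=20  regs=<20,5>
  3: (1,0).acc=36  regs=<36,9>

dataflow = RS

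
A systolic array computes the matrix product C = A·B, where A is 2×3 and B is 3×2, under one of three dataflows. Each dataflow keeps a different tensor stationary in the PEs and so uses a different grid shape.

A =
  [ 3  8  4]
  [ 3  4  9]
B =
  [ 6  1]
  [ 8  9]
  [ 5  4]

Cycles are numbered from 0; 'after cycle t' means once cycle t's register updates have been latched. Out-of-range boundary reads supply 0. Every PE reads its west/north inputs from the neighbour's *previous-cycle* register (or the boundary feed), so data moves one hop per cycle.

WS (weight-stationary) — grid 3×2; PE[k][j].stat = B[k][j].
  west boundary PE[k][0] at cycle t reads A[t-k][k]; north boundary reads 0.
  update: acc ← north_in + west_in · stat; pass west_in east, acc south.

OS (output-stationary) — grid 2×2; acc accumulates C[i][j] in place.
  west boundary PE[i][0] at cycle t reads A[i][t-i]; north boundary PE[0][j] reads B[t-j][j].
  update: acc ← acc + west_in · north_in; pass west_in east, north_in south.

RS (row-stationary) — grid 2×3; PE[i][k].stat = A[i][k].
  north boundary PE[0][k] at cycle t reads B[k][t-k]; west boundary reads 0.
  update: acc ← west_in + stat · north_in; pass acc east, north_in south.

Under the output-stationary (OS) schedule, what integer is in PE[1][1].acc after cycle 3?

PE[1][1].acc = 39

OS (2×2). Following PE[1][1] plus its west/north inputs:
  cycle 0: PE[0][1] → acc 0, east 0, south 0
  cycle 0: PE[1][0] → acc 0, east 0, south 0
  cycle 0: PE[1][1] → acc 0, east 0, south 0
  cycle 1: PE[0][1] → acc 3, east 3, south 1
  cycle 1: PE[1][0] → acc 18, east 3, south 6
  cycle 1: PE[1][1] → acc 0, east 0, south 0
  cycle 2: PE[0][1] → acc 75, east 8, south 9
  cycle 2: PE[1][0] → acc 50, east 4, south 8
  cycle 2: PE[1][1] → acc 3, east 3, south 1
  cycle 3: PE[0][1] → acc 91, east 4, south 4
  cycle 3: PE[1][0] → acc 95, east 9, south 5
  cycle 3: PE[1][1] → acc 39, east 4, south 9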